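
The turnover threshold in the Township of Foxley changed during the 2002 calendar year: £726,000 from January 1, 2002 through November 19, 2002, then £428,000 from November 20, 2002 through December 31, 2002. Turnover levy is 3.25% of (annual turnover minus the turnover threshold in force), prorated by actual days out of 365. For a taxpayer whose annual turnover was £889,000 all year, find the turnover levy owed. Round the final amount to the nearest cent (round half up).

£6,411.94

January 1 – November 19, 2002: 323 days, exemption £726,000 → (£889,000 − £726,000) × 3.25% × 323/365 = £4,687.9247
November 20 – December 31, 2002: 42 days, exemption £428,000 → (£889,000 − £428,000) × 3.25% × 42/365 = £1,724.0137
Total = £6,411.9384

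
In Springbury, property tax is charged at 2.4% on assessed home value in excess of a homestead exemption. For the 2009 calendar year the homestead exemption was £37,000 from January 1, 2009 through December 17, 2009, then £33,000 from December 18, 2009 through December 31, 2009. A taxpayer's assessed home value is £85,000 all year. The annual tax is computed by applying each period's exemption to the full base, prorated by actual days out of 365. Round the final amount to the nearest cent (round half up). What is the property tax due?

£1,155.68

January 1 – December 17, 2009: 351 days, exemption £37,000 → (£85,000 − £37,000) × 2.4% × 351/365 = £1,107.8137
December 18 – December 31, 2009: 14 days, exemption £33,000 → (£85,000 − £33,000) × 2.4% × 14/365 = £47.8685
Total = £1,155.6822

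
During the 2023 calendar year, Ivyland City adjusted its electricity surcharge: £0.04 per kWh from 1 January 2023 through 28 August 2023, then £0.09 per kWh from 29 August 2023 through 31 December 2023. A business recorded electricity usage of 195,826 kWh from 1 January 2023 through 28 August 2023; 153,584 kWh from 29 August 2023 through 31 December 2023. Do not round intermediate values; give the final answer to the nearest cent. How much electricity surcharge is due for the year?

£21655.60

1 January – 28 August 2023: 195,826 kWh at £0.04/kWh → £7833.04
29 August – 31 December 2023: 153,584 kWh at £0.09/kWh → £13822.56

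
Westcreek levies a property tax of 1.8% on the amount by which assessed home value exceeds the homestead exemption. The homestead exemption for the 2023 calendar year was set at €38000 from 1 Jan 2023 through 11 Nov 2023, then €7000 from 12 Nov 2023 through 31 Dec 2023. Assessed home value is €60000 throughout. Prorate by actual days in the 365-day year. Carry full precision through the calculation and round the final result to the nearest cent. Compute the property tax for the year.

€472.44

1 Jan – 11 Nov 2023: 315 days, exemption €38000 → (€60000 − €38000) × 1.8% × 315/365 = €341.7534
12 Nov – 31 Dec 2023: 50 days, exemption €7000 → (€60000 − €7000) × 1.8% × 50/365 = €130.6849
Total = €472.4384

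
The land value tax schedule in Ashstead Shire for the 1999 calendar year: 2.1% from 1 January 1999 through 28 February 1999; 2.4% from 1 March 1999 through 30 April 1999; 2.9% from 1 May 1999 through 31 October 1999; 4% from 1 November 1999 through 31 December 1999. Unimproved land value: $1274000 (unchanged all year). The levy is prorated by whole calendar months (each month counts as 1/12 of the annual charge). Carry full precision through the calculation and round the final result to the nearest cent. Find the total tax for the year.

$36521.33

1 January – 28 February 1999: 2 months at 2.1% → $1274000 × 2.1% × 2/12 = $4459.0000
1 March – 30 April 1999: 2 months at 2.4% → $1274000 × 2.4% × 2/12 = $5096.0000
1 May – 31 October 1999: 6 months at 2.9% → $1274000 × 2.9% × 6/12 = $18473.0000
1 November – 31 December 1999: 2 months at 4% → $1274000 × 4% × 2/12 = $8493.3333
Total = $36521.3333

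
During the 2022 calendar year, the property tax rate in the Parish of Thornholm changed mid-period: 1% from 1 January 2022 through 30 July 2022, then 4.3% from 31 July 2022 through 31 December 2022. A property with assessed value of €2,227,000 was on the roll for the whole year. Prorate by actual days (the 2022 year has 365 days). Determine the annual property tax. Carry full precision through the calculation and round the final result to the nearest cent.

€53,277.16

1 January – 30 July 2022: 211 days at 1% → €2,227,000 × 1% × 211/365 = €12,873.8904
31 July – 31 December 2022: 154 days at 4.3% → €2,227,000 × 4.3% × 154/365 = €40,403.2712
Total = €53,277.1616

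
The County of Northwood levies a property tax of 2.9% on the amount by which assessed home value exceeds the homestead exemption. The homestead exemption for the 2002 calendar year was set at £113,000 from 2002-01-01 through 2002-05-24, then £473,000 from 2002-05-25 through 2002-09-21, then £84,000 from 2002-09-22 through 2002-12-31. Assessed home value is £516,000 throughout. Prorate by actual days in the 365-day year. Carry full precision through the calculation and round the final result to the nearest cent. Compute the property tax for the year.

2002-01-01 to 2002-05-24: 144 days, exemption £113,000 → (£516,000 − £113,000) × 2.9% × 144/365 = £4,610.7616
2002-05-25 to 2002-09-21: 120 days, exemption £473,000 → (£516,000 − £473,000) × 2.9% × 120/365 = £409.9726
2002-09-22 to 2002-12-31: 101 days, exemption £84,000 → (£516,000 − £84,000) × 2.9% × 101/365 = £3,466.6521
Total = £8,487.3863

£8,487.39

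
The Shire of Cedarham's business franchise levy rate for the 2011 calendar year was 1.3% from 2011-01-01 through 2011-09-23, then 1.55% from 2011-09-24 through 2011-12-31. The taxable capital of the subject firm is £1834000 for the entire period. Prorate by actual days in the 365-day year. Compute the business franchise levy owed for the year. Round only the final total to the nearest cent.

£25085.60

2011-01-01 to 2011-09-23: 266 days at 1.3% → £1834000 × 1.3% × 266/365 = £17375.2658
2011-09-24 to 2011-12-31: 99 days at 1.55% → £1834000 × 1.55% × 99/365 = £7710.3370
Total = £25085.6027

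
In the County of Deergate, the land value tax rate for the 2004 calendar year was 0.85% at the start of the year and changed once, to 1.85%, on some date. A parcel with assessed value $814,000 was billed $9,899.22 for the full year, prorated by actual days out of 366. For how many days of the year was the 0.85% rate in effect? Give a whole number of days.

Let d = days at the first rate; then 366 − d days at the second rate.
$814,000 × [0.85%·d + 1.85%·(366−d)] / 366 = $9,899.22
Solving gives d = 232, so the new rate took effect on 20 Aug 2004.

232 days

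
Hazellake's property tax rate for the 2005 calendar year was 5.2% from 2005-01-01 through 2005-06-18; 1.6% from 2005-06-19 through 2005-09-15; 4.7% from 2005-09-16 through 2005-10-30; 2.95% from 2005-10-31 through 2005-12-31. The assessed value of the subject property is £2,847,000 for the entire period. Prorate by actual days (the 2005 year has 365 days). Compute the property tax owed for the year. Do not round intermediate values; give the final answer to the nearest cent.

2005-01-01 to 2005-06-18: 169 days at 5.2% → £2,847,000 × 5.2% × 169/365 = £68,546.4000
2005-06-19 to 2005-09-15: 89 days at 1.6% → £2,847,000 × 1.6% × 89/365 = £11,107.2000
2005-09-16 to 2005-10-30: 45 days at 4.7% → £2,847,000 × 4.7% × 45/365 = £16,497.0000
2005-10-31 to 2005-12-31: 62 days at 2.95% → £2,847,000 × 2.95% × 62/365 = £14,266.2000
Total = £110,416.8000

£110,416.80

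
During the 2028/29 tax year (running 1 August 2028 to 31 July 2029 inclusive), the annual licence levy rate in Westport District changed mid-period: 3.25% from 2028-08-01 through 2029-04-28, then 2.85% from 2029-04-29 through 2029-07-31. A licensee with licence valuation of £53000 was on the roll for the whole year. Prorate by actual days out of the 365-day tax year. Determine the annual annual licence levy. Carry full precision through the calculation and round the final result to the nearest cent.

2028-08-01 to 2029-04-28: 271 days at 3.25% → £53000 × 3.25% × 271/365 = £1278.8973
2029-04-29 to 2029-07-31: 94 days at 2.85% → £53000 × 2.85% × 94/365 = £389.0055
Total = £1667.9027

£1667.90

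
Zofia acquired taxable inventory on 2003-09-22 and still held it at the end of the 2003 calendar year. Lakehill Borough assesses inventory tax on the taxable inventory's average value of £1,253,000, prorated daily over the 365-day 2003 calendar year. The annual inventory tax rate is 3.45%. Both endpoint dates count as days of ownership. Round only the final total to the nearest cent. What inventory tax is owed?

Days held (2003-09-22 to 2003-12-31): 101 out of 365
Tax = £1,253,000 × 3.45% × 101/365 = £11,961.8589

£11,961.86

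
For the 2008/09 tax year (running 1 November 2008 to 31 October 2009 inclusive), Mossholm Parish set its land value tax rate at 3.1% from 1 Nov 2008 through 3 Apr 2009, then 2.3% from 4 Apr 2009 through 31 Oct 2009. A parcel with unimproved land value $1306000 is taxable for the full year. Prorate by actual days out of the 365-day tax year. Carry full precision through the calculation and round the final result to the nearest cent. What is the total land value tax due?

$34446.20

1 Nov 2008 – 3 Apr 2009: 154 days at 3.1% → $1306000 × 3.1% × 154/365 = $17081.7644
4 Apr – 31 Oct 2009: 211 days at 2.3% → $1306000 × 2.3% × 211/365 = $17364.4329
Total = $34446.1973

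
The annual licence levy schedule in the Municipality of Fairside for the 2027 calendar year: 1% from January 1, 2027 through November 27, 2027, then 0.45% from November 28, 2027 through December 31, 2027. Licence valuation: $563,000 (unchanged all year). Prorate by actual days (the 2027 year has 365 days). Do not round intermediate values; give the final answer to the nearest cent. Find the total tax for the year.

January 1 – November 27, 2027: 331 days at 1% → $563,000 × 1% × 331/365 = $5,105.5616
November 28 – December 31, 2027: 34 days at 0.45% → $563,000 × 0.45% × 34/365 = $235.9973
Total = $5,341.5589

$5,341.56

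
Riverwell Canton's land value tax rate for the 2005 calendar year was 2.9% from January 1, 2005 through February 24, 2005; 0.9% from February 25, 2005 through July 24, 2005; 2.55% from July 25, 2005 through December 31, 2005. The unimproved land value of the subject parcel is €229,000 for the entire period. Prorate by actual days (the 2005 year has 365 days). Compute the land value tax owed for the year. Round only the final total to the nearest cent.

January 1 – February 24, 2005: 55 days at 2.9% → €229,000 × 2.9% × 55/365 = €1,000.6986
February 25 – July 24, 2005: 150 days at 0.9% → €229,000 × 0.9% × 150/365 = €846.9863
July 25 – December 31, 2005: 160 days at 2.55% → €229,000 × 2.55% × 160/365 = €2,559.7808
Total = €4,407.4658

€4,407.47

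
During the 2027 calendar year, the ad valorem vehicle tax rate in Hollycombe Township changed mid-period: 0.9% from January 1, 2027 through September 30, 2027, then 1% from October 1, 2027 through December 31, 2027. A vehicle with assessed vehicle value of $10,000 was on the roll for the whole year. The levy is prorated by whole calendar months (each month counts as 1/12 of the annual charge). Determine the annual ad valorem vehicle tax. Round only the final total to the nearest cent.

January 1 – September 30, 2027: 9 months at 0.9% → $10,000 × 0.9% × 9/12 = $67.5000
October 1 – December 31, 2027: 3 months at 1% → $10,000 × 1% × 3/12 = $25.0000
Total = $92.5000

$92.50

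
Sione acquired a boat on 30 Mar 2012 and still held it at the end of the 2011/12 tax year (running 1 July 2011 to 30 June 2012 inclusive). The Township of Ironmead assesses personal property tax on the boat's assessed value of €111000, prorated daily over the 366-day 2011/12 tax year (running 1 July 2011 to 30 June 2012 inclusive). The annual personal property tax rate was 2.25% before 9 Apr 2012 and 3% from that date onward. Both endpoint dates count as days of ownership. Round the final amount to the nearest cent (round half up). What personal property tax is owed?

€823.40

30 Mar – 8 Apr 2012: 10 days at 2.25% → €111000 × 2.25% × 10/366 = €68.2377
9 Apr – 30 Jun 2012: 83 days at 3% → €111000 × 3% × 83/366 = €755.1639
Total = €823.4016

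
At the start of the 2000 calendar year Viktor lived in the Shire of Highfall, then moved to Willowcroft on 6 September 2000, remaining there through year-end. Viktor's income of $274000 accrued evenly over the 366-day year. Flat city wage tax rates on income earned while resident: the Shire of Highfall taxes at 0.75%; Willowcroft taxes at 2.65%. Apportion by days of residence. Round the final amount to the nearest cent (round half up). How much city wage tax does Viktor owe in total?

$3719.21

The Shire of Highfall, 1 January – 5 September 2000: 249 days → $274000 × 0.75% × 249/366 = $1398.0738
Willowcroft, 6 September – 31 December 2000: 117 days → $274000 × 2.65% × 117/366 = $2321.1393
Total = $3719.2131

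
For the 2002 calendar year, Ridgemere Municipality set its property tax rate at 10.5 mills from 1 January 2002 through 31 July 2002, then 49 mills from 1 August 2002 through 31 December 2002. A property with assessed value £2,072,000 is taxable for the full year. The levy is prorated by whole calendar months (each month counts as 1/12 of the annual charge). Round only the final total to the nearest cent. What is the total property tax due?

£54,994.33

1 January – 31 July 2002: 7 months at 10.5 mills → £2,072,000 × 1.05% × 7/12 = £12,691.0000
1 August – 31 December 2002: 5 months at 49 mills → £2,072,000 × 4.9% × 5/12 = £42,303.3333
Total = £54,994.3333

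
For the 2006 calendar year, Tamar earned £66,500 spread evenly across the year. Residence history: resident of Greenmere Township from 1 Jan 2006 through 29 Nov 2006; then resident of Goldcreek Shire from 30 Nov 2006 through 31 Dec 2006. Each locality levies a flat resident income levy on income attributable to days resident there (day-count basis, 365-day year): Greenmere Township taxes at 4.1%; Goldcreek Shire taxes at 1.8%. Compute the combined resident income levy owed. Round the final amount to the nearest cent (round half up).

£2,592.41

Greenmere Township, 1 Jan – 29 Nov 2006: 333 days → £66,500 × 4.1% × 333/365 = £2,487.4644
Goldcreek Shire, 30 Nov – 31 Dec 2006: 32 days → £66,500 × 1.8% × 32/365 = £104.9425
Total = £2,592.4068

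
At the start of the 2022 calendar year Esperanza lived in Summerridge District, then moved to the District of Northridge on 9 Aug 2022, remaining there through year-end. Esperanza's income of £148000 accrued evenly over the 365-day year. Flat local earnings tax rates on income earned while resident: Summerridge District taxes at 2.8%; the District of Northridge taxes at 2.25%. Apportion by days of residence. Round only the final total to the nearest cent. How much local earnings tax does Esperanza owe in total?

Summerridge District, 1 Jan – 8 Aug 2022: 220 days → £148000 × 2.8% × 220/365 = £2497.7534
The District of Northridge, 9 Aug – 31 Dec 2022: 145 days → £148000 × 2.25% × 145/365 = £1322.8767
Total = £3820.6301

£3820.63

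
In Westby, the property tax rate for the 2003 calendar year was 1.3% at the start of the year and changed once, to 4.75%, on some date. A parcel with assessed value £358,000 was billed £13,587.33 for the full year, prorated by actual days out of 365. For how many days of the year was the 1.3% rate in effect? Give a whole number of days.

Let d = days at the first rate; then 365 − d days at the second rate.
£358,000 × [1.3%·d + 4.75%·(365−d)] / 365 = £13,587.33
Solving gives d = 101, so the new rate took effect on April 12, 2003.

101 days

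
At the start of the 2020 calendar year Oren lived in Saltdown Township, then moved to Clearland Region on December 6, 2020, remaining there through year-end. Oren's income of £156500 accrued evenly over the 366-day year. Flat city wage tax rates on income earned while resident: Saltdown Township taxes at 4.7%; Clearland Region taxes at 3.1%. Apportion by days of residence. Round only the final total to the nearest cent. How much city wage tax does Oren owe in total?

Saltdown Township, January 1 – December 5, 2020: 340 days → £156500 × 4.7% × 340/366 = £6832.9781
Clearland Region, December 6 – December 31, 2020: 26 days → £156500 × 3.1% × 26/366 = £344.6421
Total = £7177.6202

£7177.62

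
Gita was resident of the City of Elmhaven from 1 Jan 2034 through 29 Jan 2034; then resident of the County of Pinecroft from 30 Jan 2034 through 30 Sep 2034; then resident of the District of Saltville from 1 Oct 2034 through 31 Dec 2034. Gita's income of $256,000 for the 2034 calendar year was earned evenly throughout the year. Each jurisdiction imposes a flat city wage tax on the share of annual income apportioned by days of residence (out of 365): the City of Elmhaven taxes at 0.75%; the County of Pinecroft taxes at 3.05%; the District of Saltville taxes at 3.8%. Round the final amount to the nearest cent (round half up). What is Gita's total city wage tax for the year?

$7,824.13

The City of Elmhaven, 1 Jan – 29 Jan 2034: 29 days → $256,000 × 0.75% × 29/365 = $152.5479
The County of Pinecroft, 30 Jan – 30 Sep 2034: 244 days → $256,000 × 3.05% × 244/365 = $5,219.5945
The District of Saltville, 1 Oct – 31 Dec 2034: 92 days → $256,000 × 3.8% × 92/365 = $2,451.9890
Total = $7,824.1315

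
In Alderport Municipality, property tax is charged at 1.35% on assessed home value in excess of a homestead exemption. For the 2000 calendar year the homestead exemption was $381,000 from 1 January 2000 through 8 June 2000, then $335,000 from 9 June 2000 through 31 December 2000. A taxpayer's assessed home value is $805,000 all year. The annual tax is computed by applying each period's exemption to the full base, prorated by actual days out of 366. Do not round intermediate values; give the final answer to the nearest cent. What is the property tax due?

$6,073.52

1 January – 8 June 2000: 160 days, exemption $381,000 → ($805,000 − $381,000) × 1.35% × 160/366 = $2,502.2951
9 June – 31 December 2000: 206 days, exemption $335,000 → ($805,000 − $335,000) × 1.35% × 206/366 = $3,571.2295
Total = $6,073.5246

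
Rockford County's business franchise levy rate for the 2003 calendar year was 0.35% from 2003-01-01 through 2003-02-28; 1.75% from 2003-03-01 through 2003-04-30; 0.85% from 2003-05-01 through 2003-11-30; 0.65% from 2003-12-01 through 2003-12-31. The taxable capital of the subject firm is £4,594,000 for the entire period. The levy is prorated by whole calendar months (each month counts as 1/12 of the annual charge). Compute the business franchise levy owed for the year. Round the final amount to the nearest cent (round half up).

£41,346.00

2003-01-01 to 2003-02-28: 2 months at 0.35% → £4,594,000 × 0.35% × 2/12 = £2,679.8333
2003-03-01 to 2003-04-30: 2 months at 1.75% → £4,594,000 × 1.75% × 2/12 = £13,399.1667
2003-05-01 to 2003-11-30: 7 months at 0.85% → £4,594,000 × 0.85% × 7/12 = £22,778.5833
2003-12-01 to 2003-12-31: 1 month at 0.65% → £4,594,000 × 0.65% × 1/12 = £2,488.4167
Total = £41,346.0000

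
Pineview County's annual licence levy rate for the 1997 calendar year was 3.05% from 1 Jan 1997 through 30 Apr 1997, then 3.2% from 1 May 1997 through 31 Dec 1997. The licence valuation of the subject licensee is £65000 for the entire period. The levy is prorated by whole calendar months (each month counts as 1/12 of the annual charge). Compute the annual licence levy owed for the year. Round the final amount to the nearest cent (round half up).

1 Jan – 30 Apr 1997: 4 months at 3.05% → £65000 × 3.05% × 4/12 = £660.8333
1 May – 31 Dec 1997: 8 months at 3.2% → £65000 × 3.2% × 8/12 = £1386.6667
Total = £2047.5000

£2047.50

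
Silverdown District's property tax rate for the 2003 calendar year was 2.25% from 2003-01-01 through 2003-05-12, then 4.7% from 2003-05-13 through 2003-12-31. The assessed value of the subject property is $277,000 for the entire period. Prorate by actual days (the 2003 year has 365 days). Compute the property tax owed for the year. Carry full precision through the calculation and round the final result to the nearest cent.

$10,564.70

2003-01-01 to 2003-05-12: 132 days at 2.25% → $277,000 × 2.25% × 132/365 = $2,253.9452
2003-05-13 to 2003-12-31: 233 days at 4.7% → $277,000 × 4.7% × 233/365 = $8,310.7589
Total = $10,564.7041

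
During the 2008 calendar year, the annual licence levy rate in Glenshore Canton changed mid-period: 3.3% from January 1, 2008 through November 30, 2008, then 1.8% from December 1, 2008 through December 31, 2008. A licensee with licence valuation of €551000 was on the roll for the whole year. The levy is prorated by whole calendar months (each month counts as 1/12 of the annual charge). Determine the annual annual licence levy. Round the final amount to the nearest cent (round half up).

€17494.25

January 1 – November 30, 2008: 11 months at 3.3% → €551000 × 3.3% × 11/12 = €16667.7500
December 1 – December 31, 2008: 1 month at 1.8% → €551000 × 1.8% × 1/12 = €826.5000
Total = €17494.2500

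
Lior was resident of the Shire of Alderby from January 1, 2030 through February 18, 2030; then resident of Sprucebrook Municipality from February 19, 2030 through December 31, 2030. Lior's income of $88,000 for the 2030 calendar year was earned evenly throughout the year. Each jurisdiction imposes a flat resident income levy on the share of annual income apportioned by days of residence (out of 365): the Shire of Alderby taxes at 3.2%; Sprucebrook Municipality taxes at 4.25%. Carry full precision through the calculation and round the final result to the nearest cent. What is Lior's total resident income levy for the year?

The Shire of Alderby, January 1 – February 18, 2030: 49 days → $88,000 × 3.2% × 49/365 = $378.0384
Sprucebrook Municipality, February 19 – December 31, 2030: 316 days → $88,000 × 4.25% × 316/365 = $3,237.9178
Total = $3,615.9562

$3,615.96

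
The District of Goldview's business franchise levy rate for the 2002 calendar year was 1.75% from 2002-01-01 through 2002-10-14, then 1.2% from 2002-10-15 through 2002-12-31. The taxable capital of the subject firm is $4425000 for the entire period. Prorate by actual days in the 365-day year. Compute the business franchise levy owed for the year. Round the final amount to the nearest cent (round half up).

$72236.61

2002-01-01 to 2002-10-14: 287 days at 1.75% → $4425000 × 1.75% × 287/365 = $60889.2123
2002-10-15 to 2002-12-31: 78 days at 1.2% → $4425000 × 1.2% × 78/365 = $11347.3973
Total = $72236.6096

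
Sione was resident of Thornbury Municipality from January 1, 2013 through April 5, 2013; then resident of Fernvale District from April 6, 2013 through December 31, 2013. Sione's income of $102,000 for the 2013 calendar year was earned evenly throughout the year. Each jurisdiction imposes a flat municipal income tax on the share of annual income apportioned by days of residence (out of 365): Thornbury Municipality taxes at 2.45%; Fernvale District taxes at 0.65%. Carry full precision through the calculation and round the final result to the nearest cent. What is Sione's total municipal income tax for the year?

Thornbury Municipality, January 1 – April 5, 2013: 95 days → $102,000 × 2.45% × 95/365 = $650.4247
Fernvale District, April 6 – December 31, 2013: 270 days → $102,000 × 0.65% × 270/365 = $490.4384
Total = $1,140.8630

$1,140.86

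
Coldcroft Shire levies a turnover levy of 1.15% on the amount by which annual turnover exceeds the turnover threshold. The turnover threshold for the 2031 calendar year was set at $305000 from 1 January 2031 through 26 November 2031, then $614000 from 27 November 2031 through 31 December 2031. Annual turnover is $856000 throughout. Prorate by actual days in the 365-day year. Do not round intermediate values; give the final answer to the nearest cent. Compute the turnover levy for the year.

$5995.75

1 January – 26 November 2031: 330 days, exemption $305000 → ($856000 − $305000) × 1.15% × 330/365 = $5728.8904
27 November – 31 December 2031: 35 days, exemption $614000 → ($856000 − $614000) × 1.15% × 35/365 = $266.8630
Total = $5995.7534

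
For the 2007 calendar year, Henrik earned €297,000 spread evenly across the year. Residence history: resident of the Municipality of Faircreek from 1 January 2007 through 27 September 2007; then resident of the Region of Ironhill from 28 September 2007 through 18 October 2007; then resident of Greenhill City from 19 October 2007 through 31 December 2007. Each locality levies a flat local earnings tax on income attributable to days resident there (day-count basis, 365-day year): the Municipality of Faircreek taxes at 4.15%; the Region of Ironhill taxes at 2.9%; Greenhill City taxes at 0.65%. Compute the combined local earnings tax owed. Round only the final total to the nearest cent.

The Municipality of Faircreek, 1 January – 27 September 2007: 270 days → €297,000 × 4.15% × 270/365 = €9,117.4932
The Region of Ironhill, 28 September – 18 October 2007: 21 days → €297,000 × 2.9% × 21/365 = €495.5425
Greenhill City, 19 October – 31 December 2007: 74 days → €297,000 × 0.65% × 74/365 = €391.3890
Total = €10,004.4247

€10,004.42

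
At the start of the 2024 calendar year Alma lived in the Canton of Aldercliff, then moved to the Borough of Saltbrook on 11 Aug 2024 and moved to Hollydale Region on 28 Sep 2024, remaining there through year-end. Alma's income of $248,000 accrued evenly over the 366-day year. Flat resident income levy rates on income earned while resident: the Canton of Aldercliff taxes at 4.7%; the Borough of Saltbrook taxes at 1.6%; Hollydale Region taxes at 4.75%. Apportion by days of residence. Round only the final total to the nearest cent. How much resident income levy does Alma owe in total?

$10,679.92

The Canton of Aldercliff, 1 Jan – 10 Aug 2024: 223 days → $248,000 × 4.7% × 223/366 = $7,101.8798
The Borough of Saltbrook, 11 Aug – 27 Sep 2024: 48 days → $248,000 × 1.6% × 48/366 = $520.3934
Hollydale Region, 28 Sep – 31 Dec 2024: 95 days → $248,000 × 4.75% × 95/366 = $3,057.6503
Total = $10,679.9235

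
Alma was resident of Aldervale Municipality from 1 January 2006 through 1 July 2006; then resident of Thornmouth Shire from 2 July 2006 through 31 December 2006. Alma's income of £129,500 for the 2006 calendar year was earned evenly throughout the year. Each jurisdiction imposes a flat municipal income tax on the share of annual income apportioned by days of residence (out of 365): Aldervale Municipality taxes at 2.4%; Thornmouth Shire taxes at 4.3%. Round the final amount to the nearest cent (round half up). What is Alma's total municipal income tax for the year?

£4,341.62

Aldervale Municipality, 1 January – 1 July 2006: 182 days → £129,500 × 2.4% × 182/365 = £1,549.7425
Thornmouth Shire, 2 July – 31 December 2006: 183 days → £129,500 × 4.3% × 183/365 = £2,791.8781
Total = £4,341.6205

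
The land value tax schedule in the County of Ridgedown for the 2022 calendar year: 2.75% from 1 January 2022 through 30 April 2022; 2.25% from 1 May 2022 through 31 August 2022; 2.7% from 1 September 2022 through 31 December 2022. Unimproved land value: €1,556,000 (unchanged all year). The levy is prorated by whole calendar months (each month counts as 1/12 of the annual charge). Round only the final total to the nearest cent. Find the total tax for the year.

1 January – 30 April 2022: 4 months at 2.75% → €1,556,000 × 2.75% × 4/12 = €14,263.3333
1 May – 31 August 2022: 4 months at 2.25% → €1,556,000 × 2.25% × 4/12 = €11,670.0000
1 September – 31 December 2022: 4 months at 2.7% → €1,556,000 × 2.7% × 4/12 = €14,004.0000
Total = €39,937.3333

€39,937.33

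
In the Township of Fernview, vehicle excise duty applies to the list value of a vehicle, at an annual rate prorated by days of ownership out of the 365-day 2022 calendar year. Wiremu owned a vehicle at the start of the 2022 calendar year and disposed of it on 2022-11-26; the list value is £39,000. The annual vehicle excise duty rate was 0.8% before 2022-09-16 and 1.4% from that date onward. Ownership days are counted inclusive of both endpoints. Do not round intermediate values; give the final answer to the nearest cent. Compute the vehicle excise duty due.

£328.24

2022-01-01 to 2022-09-15: 258 days at 0.8% → £39,000 × 0.8% × 258/365 = £220.5370
2022-09-16 to 2022-11-26: 72 days at 1.4% → £39,000 × 1.4% × 72/365 = £107.7041
Total = £328.2411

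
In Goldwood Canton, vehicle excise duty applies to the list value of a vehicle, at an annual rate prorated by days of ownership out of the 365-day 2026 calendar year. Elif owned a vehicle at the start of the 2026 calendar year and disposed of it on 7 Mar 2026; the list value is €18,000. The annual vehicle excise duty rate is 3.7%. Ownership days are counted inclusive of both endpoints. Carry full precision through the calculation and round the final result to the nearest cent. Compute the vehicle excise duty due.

€120.43

Days held (1 Jan – 7 Mar 2026): 66 out of 365
Tax = €18,000 × 3.7% × 66/365 = €120.4274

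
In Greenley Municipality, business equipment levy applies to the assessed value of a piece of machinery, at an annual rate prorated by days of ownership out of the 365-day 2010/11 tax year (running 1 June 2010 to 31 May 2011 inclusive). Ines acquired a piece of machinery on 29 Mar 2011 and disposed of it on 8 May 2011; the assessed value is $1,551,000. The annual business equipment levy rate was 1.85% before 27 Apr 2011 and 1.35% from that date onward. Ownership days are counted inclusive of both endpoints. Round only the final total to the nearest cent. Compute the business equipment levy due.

29 Mar – 26 Apr 2011: 29 days at 1.85% → $1,551,000 × 1.85% × 29/365 = $2,279.7575
27 Apr – 8 May 2011: 12 days at 1.35% → $1,551,000 × 1.35% × 12/365 = $688.3890
Total = $2,968.1466

$2,968.15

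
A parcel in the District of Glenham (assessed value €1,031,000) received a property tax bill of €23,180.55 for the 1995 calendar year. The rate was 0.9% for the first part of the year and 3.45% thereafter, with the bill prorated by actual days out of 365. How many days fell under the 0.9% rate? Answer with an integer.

Let d = days at the first rate; then 365 − d days at the second rate.
€1,031,000 × [0.9%·d + 3.45%·(365−d)] / 365 = €23,180.55
Solving gives d = 172, so the new rate took effect on June 22, 1995.

172 days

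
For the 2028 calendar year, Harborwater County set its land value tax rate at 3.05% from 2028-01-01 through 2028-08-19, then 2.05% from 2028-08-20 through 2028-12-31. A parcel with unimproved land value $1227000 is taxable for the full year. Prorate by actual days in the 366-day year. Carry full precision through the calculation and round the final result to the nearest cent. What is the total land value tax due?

2028-01-01 to 2028-08-19: 232 days at 3.05% → $1227000 × 3.05% × 232/366 = $23722.0000
2028-08-20 to 2028-12-31: 134 days at 2.05% → $1227000 × 2.05% × 134/366 = $9209.2049
Total = $32931.2049

$32931.20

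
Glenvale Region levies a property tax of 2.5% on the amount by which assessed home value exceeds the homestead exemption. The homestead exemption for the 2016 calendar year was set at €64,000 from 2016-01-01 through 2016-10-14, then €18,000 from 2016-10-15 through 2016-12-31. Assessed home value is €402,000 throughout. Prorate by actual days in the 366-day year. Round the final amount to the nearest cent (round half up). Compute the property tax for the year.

2016-01-01 to 2016-10-14: 288 days, exemption €64,000 → (€402,000 − €64,000) × 2.5% × 288/366 = €6,649.1803
2016-10-15 to 2016-12-31: 78 days, exemption €18,000 → (€402,000 − €18,000) × 2.5% × 78/366 = €2,045.9016
Total = €8,695.0820

€8,695.08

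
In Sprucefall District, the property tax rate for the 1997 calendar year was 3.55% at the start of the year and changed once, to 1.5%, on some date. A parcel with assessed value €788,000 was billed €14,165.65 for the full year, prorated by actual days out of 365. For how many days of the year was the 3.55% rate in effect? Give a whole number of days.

Let d = days at the first rate; then 365 − d days at the second rate.
€788,000 × [3.55%·d + 1.5%·(365−d)] / 365 = €14,165.65
Solving gives d = 53, so the new rate took effect on 23 Feb 1997.

53 days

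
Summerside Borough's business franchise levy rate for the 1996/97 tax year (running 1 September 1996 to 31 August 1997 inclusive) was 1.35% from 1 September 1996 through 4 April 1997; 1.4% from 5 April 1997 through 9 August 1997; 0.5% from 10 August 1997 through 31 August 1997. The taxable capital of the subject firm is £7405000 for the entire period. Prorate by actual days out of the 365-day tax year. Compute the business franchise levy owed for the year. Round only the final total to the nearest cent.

£97461.97

1 September 1996 – 4 April 1997: 216 days at 1.35% → £7405000 × 1.35% × 216/365 = £59158.8493
5 April – 9 August 1997: 127 days at 1.4% → £7405000 × 1.4% × 127/365 = £36071.4795
10 August – 31 August 1997: 22 days at 0.5% → £7405000 × 0.5% × 22/365 = £2231.6438
Total = £97461.9726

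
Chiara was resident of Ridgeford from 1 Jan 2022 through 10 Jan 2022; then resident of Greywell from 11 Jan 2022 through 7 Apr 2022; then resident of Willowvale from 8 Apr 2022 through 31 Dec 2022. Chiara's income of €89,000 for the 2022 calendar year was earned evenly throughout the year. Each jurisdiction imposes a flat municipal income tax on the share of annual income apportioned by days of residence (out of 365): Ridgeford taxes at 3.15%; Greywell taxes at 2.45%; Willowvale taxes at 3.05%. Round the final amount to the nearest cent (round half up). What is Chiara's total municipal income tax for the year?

€2,589.66

Ridgeford, 1 Jan – 10 Jan 2022: 10 days → €89,000 × 3.15% × 10/365 = €76.8082
Greywell, 11 Jan – 7 Apr 2022: 87 days → €89,000 × 2.45% × 87/365 = €519.7356
Willowvale, 8 Apr – 31 Dec 2022: 268 days → €89,000 × 3.05% × 268/365 = €1,993.1123
Total = €2,589.6562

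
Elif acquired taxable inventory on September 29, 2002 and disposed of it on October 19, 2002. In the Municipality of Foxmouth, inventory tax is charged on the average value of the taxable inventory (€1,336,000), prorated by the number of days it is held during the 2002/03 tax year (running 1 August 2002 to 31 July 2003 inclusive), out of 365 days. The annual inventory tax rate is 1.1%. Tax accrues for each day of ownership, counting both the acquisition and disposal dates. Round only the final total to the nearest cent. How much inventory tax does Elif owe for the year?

Days held (September 29 – October 19, 2002): 21 out of 365
Tax = €1,336,000 × 1.1% × 21/365 = €845.5233

€845.52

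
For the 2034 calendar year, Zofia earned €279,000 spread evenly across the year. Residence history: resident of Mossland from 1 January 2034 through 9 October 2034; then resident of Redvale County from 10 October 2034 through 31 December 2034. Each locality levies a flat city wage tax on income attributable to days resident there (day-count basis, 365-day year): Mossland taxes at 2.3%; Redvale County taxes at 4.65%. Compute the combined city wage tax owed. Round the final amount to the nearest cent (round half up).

€7,907.93

Mossland, 1 January – 9 October 2034: 282 days → €279,000 × 2.3% × 282/365 = €4,957.7918
Redvale County, 10 October – 31 December 2034: 83 days → €279,000 × 4.65% × 83/365 = €2,950.1384
Total = €7,907.9301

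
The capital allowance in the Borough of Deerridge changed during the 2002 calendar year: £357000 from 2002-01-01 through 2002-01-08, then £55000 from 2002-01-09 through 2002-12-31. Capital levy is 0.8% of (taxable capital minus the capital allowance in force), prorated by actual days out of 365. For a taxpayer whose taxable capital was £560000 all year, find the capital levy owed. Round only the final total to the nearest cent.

2002-01-01 to 2002-01-08: 8 days, exemption £357000 → (£560000 − £357000) × 0.8% × 8/365 = £35.5945
2002-01-09 to 2002-12-31: 357 days, exemption £55000 → (£560000 − £55000) × 0.8% × 357/365 = £3951.4521
Total = £3987.0466

£3987.05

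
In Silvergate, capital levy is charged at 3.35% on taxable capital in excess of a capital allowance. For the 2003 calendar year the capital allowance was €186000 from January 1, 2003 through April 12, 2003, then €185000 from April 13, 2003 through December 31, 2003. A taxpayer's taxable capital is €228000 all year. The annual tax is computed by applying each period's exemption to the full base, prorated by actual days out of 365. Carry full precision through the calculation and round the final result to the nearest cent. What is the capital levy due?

€1431.14

January 1 – April 12, 2003: 102 days, exemption €186000 → (€228000 − €186000) × 3.35% × 102/365 = €393.1890
April 13 – December 31, 2003: 263 days, exemption €185000 → (€228000 − €185000) × 3.35% × 263/365 = €1037.9493
Total = €1431.1384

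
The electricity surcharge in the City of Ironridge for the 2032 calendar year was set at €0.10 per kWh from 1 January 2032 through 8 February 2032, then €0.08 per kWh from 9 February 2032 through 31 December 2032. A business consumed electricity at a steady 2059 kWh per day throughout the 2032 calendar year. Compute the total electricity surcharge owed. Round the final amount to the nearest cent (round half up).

1 January – 8 February 2032: 39 days × 2059 kWh/day = 80,301 kWh at €0.10/kWh → €8,030.10
9 February – 31 December 2032: 327 days × 2059 kWh/day = 673,293 kWh at €0.08/kWh → €53,863.44

€61,893.54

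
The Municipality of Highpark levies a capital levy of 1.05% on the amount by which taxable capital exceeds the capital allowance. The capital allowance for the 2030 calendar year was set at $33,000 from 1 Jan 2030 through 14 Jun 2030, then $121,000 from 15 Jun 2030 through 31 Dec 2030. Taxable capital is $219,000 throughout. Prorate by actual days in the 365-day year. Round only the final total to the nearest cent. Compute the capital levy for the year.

1 Jan – 14 Jun 2030: 165 days, exemption $33,000 → ($219,000 − $33,000) × 1.05% × 165/365 = $882.8630
15 Jun – 31 Dec 2030: 200 days, exemption $121,000 → ($219,000 − $121,000) × 1.05% × 200/365 = $563.8356
Total = $1,446.6986

$1,446.70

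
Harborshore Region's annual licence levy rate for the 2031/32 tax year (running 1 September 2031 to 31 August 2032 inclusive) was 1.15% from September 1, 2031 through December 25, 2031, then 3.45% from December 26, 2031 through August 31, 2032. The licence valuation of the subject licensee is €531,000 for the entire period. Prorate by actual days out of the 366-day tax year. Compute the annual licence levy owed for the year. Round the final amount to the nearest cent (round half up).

€14,448.71

September 1 – December 25, 2031: 116 days at 1.15% → €531,000 × 1.15% × 116/366 = €1,935.3934
December 26, 2031 – August 31, 2032: 250 days at 3.45% → €531,000 × 3.45% × 250/366 = €12,513.3197
Total = €14,448.7131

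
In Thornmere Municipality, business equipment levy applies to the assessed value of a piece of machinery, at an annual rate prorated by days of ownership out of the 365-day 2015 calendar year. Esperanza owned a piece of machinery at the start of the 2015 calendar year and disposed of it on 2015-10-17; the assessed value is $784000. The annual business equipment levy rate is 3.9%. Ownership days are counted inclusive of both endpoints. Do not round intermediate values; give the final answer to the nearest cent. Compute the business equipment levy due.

Days held (2015-01-01 to 2015-10-17): 290 out of 365
Tax = $784000 × 3.9% × 290/365 = $24293.2603

$24293.26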